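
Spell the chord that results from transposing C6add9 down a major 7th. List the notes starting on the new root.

D♭ – F – A♭ – B♭ – E♭

C down a major 7th → D♭. New chord: D♭ six-nine.
D♭ — root
F — major 3rd
A♭ — perfect 5th
B♭ — major 6th
E♭ — major 9th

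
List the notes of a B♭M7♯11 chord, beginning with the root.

Bb D F A E

Root Bb, quality major seventh sharp eleven:
root → Bb
3rd (major 3rd) → D
5th (perfect 5th) → F
7th (major 7th) → A
11th (augmented 11th) → E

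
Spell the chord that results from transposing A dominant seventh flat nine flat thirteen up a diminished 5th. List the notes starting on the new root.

Transposed root: A → E-flat (diminished 5th up). So we spell E-flat dominant seventh flat nine flat thirteen:
root → E-flat
3rd (major 3rd) → G
5th (perfect 5th) → B-flat
7th (minor 7th) → D-flat
9th (minor 9th) → F-flat
13th (minor 13th) → C-flat

E-flat G B-flat D-flat F-flat C-flat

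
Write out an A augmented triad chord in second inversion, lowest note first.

A augmented triad = A–C#–E#; second inversion → fifth (E#) lowest.

E#, A, C#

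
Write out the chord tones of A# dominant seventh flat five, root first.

Root A-sharp, quality dominant seventh flat five:
Root: A-sharp
Major 3rd (3rd): C-double-sharp
Diminished 5th (5th): E
Minor 7th (7th): G-sharp

A-sharp  C-double-sharp  E  G-sharp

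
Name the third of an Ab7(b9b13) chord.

C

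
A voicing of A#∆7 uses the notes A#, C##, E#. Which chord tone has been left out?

G##

The full A#∆7 chord is A#, C##, E#, G##.
Comparing with the voicing, the major 7th (7th) — G## — is absent.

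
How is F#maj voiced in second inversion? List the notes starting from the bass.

In root position, F#maj is F#–A#–C#.
Second inversion puts the fifth (C#) in the bass.

C#  F#  A#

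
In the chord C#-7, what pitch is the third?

C#-7 is built on C#; its 3rd is a minor 3rd above the root.
A third above C uses the letter E, and the minor 3rd above C# is E.

E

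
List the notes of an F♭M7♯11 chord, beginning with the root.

F♭, A♭, C♭, E♭, B♭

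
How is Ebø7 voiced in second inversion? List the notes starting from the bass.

In root position, Ebø7 is Eb–Gb–Bbb–Db.
Second inversion puts the fifth (Bbb) in the bass.

Bbb, Db, Eb, Gb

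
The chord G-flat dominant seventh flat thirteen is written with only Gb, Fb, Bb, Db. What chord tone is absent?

Ebb

G-flat dominant seventh flat thirteen = Gb, Bb, Db, Fb, Ebb. The voicing lacks the 13th (minor 13th), Ebb.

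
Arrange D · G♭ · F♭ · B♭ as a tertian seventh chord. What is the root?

G♭

Stacking in thirds gives G♭ – B♭ – D – F♭, so G♭ is the root — G♭ augmented seventh.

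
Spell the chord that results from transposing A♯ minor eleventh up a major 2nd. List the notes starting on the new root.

A-sharp up a major 2nd → B-sharp. New chord: B-sharp minor eleventh.
B-sharp — root
D-sharp — minor 3rd
F-double-sharp — perfect 5th
A-sharp — minor 7th
C-double-sharp — major 9th
E-sharp — perfect 11th

B-sharp, D-sharp, F-double-sharp, A-sharp, C-double-sharp, E-sharp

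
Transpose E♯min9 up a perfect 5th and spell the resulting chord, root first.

B#, D#, F##, A#, C##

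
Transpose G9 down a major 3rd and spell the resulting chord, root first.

A major 3rd down from G is Eb, so the new chord is Eb dominant ninth.
Root: Eb
Major 3rd (3rd): G
Perfect 5th (5th): Bb
Minor 7th (7th): Db
Major 9th (9th): F

Eb – G – Bb – Db – F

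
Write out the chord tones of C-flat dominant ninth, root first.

C-flat, E-flat, G-flat, B-double-flat, D-flat

C-flat dominant ninth: dominant ninth on C-flat.
Root: C-flat
Major 3rd (3rd): E-flat
Perfect 5th (5th): G-flat
Minor 7th (7th): B-double-flat
Major 9th (9th): D-flat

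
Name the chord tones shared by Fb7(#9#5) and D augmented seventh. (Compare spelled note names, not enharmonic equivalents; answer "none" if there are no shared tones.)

Fb7(#9#5) = F♭, A♭, C, E𝄫, G.
D augmented seventh = D, F♯, A♯, C.
Shared: C.

C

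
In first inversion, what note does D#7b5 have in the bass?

D#7b5 = D#–F##–A–C#. First inversion → third in the bass = F##.

F##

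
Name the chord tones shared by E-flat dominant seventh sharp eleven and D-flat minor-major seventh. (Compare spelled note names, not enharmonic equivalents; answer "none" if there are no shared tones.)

E-flat dominant seventh sharp eleven: E-flat G B-flat D-flat A
D-flat minor-major seventh: D-flat F-flat A-flat C
Common to both → D-flat.

D-flat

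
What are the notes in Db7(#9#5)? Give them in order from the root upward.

Db F A Cb E

Root Db, quality dominant seventh sharp nine sharp five:
root → Db
3rd (major 3rd) → F
5th (augmented 5th) → A
7th (minor 7th) → Cb
9th (augmented 9th) → E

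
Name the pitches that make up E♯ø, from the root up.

E♯ø: half-diminished seventh on E#.
- root: E#
- minor 3rd: G#
- diminished 5th: B
- minor 7th: D#

E# – G# – B – D#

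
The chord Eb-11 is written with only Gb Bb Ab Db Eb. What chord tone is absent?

F

The full Eb-11 chord is Eb, Gb, Bb, Db, F, Ab.
Comparing with the voicing, the major 9th (9th) — F — is absent.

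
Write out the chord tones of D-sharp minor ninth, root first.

D-sharp minor ninth is a minor ninth built on D-sharp.
Root: D-sharp
Minor 3rd (3rd): F-sharp
Perfect 5th (5th): A-sharp
Minor 7th (7th): C-sharp
Major 9th (9th): E-sharp

D-sharp, F-sharp, A-sharp, C-sharp, E-sharp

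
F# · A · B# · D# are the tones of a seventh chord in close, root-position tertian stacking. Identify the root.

B#

Stacking in thirds gives B# – D# – F# – A, so B# is the root — B# diminished seventh.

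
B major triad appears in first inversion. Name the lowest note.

B major triad = B–D-sharp–F-sharp. First inversion → third in the bass = D-sharp.

D-sharp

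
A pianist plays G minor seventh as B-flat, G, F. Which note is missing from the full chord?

D

G minor seventh = G, B-flat, D, F. The voicing lacks the 5th (perfect 5th), D.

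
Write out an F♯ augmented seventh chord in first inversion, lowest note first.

A-sharp  C-double-sharp  E  F-sharp

F♯ augmented seventh = F-sharp–A-sharp–C-double-sharp–E; first inversion → third (A-sharp) lowest.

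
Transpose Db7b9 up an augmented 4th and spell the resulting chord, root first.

G, B, D, F, Ab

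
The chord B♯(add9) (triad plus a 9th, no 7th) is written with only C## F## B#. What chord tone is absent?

B♯(add9) = B#, D##, F##, C##. The voicing lacks the 3rd (major 3rd), D##.

D##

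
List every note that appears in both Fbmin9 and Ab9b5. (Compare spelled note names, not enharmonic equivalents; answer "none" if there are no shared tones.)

Fbmin9: Fb Abb Cb Ebb Gb
Ab9b5: Ab C Ebb Gb Bb
Common to both → Ebb, Gb.

Ebb  Gb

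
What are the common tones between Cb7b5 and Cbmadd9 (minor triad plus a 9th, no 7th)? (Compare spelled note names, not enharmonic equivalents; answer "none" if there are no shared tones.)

Cb7b5: Cb Eb Gbb Bbb
Cbmadd9: Cb Ebb Gb Db
Common to both → Cb.

Cb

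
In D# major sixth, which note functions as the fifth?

A♯

Root of D# major sixth = D♯. The 5th is a perfect 5th: D♯ up a perfect 5th → A♯.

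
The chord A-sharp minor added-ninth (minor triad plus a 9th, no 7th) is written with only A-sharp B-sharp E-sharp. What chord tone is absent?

A-sharp minor added-ninth = A-sharp, C-sharp, E-sharp, B-sharp. The voicing lacks the 3rd (minor 3rd), C-sharp.

C-sharp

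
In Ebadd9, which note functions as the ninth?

Ebadd9 is built on Eb; its 9th is a major 9th above the root.
A second above E uses the letter F, and the major 9th above Eb is F.

F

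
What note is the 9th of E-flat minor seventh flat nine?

Root of E-flat minor seventh flat nine = E-flat. The 9th is a minor 9th: E-flat up a minor 9th → F-flat.

F-flat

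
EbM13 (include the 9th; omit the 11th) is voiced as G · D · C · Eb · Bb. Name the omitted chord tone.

EbM13 = Eb, G, Bb, D, F, C. The voicing lacks the 9th (major 9th), F.

F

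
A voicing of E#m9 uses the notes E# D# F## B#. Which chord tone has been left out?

The full E#m9 chord is E#, G#, B#, D#, F##.
Comparing with the voicing, the minor 3rd (3rd) — G# — is absent.

G#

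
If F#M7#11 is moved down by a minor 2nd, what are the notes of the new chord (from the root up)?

E# G## B# D## A##

F# down a minor 2nd → E#. New chord: E# major seventh sharp eleven.
- root: E#
- major 3rd: G##
- perfect 5th: B#
- major 7th: D##
- augmented 11th: A##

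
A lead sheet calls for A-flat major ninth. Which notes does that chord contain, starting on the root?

A-flat major ninth is a major ninth built on A♭.
A♭ — root
C — major 3rd
E♭ — perfect 5th
G — major 7th
B♭ — major 9th

A♭ C E♭ G B♭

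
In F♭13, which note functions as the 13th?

F♭13 is built on F♭; its 13th is a major 13th above the root.
A sixth above F uses the letter D, and the major 13th above F♭ is D♭.

D♭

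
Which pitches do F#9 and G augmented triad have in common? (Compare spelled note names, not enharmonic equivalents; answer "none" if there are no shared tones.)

F#9: F# A# C# E G#
G augmented triad: G B D#
Common to both → none.

none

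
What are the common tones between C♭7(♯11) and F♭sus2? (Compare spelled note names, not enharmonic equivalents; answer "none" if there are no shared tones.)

Cb, Gb

C♭7(♯11): Cb Eb Gb Bbb F
F♭sus2: Fb Gb Cb
Common to both → Cb, Gb.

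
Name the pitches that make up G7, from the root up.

G7 is a dominant seventh built on G.
Root: G
Major 3rd (3rd): B
Perfect 5th (5th): D
Minor 7th (7th): F

G  B  D  F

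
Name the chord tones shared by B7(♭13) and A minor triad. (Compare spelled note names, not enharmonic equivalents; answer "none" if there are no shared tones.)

A

B7(♭13): B D# F# A G
A minor triad: A C E
Common to both → A.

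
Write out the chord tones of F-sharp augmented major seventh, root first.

F-sharp augmented major seventh is an augmented major seventh built on F-sharp.
Root: F-sharp
Major 3rd (3rd): A-sharp
Augmented 5th (5th): C-double-sharp
Major 7th (7th): E-sharp

F-sharp, A-sharp, C-double-sharp, E-sharp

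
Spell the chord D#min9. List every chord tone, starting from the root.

D#  F#  A#  C#  E#

D#min9 is a minor ninth built on D#.
D# — root
F# — minor 3rd
A# — perfect 5th
C# — minor 7th
E# — major 9th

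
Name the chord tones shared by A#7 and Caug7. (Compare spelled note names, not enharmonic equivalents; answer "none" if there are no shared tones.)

A#7: A# C## E# G#
Caug7: C E G# Bb
Common to both → G#.

G#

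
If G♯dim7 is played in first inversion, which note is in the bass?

B

G♯dim7 in root position is G#–B–D–F.
First inversion places the third in the bass, which is B.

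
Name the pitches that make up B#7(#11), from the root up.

B#7(#11) is a dominant seventh sharp eleven built on B#.
B# — root
D## — major 3rd
F## — perfect 5th
A# — minor 7th
E## — augmented 11th

B#, D##, F##, A#, E##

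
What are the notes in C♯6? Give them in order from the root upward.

C♯6: major sixth on C#.
- root: C#
- major 3rd: E#
- perfect 5th: G#
- major 6th: A#

C#, E#, G#, A#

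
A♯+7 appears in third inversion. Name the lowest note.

A♯+7 = A#–C##–E##–G#. Third inversion → seventh in the bass = G#.

G#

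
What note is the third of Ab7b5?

Ab7b5 is built on Ab; its 3rd is a major 3rd above the root.
A third above A uses the letter C, and the major 3rd above Ab is C.

C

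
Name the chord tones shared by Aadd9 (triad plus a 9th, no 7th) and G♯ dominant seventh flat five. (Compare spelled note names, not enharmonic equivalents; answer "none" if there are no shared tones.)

none

Aadd9 = A, C#, E, B.
G♯ dominant seventh flat five = G#, B#, D, F#.
Shared: none.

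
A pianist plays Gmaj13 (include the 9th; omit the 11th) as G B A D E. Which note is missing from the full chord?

Gmaj13 = G, B, D, F#, A, E. The voicing lacks the 7th (major 7th), F#.

F#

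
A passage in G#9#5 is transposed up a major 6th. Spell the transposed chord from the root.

E#, G##, B##, D#, F##

A major 6th up from G# is E#, so the new chord is E# dominant ninth sharp five.
E# — root
G## — major 3rd
B## — augmented 5th
D# — minor 7th
F## — major 9th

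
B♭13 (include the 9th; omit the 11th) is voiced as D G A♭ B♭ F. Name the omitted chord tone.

B♭13 = B♭, D, F, A♭, C, G. The voicing lacks the 9th (major 9th), C.

C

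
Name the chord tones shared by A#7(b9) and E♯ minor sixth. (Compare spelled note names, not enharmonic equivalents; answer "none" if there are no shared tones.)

A#7(b9): A# C## E# G# B
E♯ minor sixth: E# G# B# C##
Common to both → C##, E#, G#.

C## – E# – G#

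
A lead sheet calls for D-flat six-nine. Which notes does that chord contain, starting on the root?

D-flat six-nine is a six-nine built on D-flat.
root → D-flat
3rd (major 3rd) → F
5th (perfect 5th) → A-flat
6th (major 6th) → B-flat
9th (major 9th) → E-flat

D-flat, F, A-flat, B-flat, E-flat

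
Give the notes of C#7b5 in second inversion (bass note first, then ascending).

G, B, C#, E#

In root position, C#7b5 is C#–E#–G–B.
Second inversion puts the fifth (G) in the bass.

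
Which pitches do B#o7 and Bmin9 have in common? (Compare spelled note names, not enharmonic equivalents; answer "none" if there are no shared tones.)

F♯, A

B#o7 = B♯, D♯, F♯, A.
Bmin9 = B, D, F♯, A, C♯.
Shared: F♯, A.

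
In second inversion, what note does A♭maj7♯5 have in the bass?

E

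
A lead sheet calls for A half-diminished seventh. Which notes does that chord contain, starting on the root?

A C Eb G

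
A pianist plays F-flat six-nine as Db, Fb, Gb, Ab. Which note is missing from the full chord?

Cb

F-flat six-nine = Fb, Ab, Cb, Db, Gb. The voicing lacks the 5th (perfect 5th), Cb.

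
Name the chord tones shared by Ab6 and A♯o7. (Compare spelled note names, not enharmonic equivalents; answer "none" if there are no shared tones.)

none

Ab6: Ab C Eb F
A♯o7: A# C# E G
Common to both → none.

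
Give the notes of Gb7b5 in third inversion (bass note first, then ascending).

In root position, Gb7b5 is Gb–Bb–Dbb–Fb.
Third inversion puts the seventh (Fb) in the bass.

Fb  Gb  Bb  Dbb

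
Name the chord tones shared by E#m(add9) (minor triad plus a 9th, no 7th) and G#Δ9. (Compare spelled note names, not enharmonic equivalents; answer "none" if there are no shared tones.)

G♯, B♯, F𝄪

E#m(add9): E♯ G♯ B♯ F𝄪
G#Δ9: G♯ B♯ D♯ F𝄪 A♯
Common to both → G♯, B♯, F𝄪.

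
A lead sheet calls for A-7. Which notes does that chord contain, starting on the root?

A  C  E  G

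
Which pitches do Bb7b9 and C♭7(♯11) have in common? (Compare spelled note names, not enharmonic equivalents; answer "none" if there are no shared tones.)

F, Cb

Bb7b9: Bb D F Ab Cb
C♭7(♯11): Cb Eb Gb Bbb F
Common to both → F, Cb.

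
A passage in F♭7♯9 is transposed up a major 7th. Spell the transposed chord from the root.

Transposed root: Fb → Eb (major 7th up). So we spell Eb dominant seventh sharp nine:
root → Eb
3rd (major 3rd) → G
5th (perfect 5th) → Bb
7th (minor 7th) → Db
9th (augmented 9th) → F#

Eb, G, Bb, Db, F#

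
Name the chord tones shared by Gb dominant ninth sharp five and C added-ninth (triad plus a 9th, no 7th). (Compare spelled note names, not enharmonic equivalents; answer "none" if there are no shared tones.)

Gb dominant ninth sharp five = G-flat, B-flat, D, F-flat, A-flat.
C added-ninth = C, E, G, D.
Shared: D.

D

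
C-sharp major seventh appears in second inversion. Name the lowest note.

C-sharp major seventh in root position is C#–E#–G#–B#.
Second inversion places the fifth in the bass, which is G#.

G#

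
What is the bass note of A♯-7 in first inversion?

C♯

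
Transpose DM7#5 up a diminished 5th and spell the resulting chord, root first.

Ab – C – E – G

D up a diminished 5th → Ab. New chord: Ab augmented major seventh.
- root: Ab
- major 3rd: C
- augmented 5th: E
- major 7th: G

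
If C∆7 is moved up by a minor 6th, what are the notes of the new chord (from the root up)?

Ab, C, Eb, G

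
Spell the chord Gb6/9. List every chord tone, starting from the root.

Root Gb, quality six-nine:
- root: Gb
- major 3rd: Bb
- perfect 5th: Db
- major 6th: Eb
- major 9th: Ab

Gb, Bb, Db, Eb, Ab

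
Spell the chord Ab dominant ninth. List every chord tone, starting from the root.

A-flat  C  E-flat  G-flat  B-flat

Root A-flat, quality dominant ninth:
root → A-flat
3rd (major 3rd) → C
5th (perfect 5th) → E-flat
7th (minor 7th) → G-flat
9th (major 9th) → B-flat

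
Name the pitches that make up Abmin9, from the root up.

Abmin9 is a minor ninth built on Ab.
Ab — root
Cb — minor 3rd
Eb — perfect 5th
Gb — minor 7th
Bb — major 9th

Ab Cb Eb Gb Bb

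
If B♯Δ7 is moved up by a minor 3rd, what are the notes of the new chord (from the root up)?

A minor 3rd up from B# is D#, so the new chord is D# major seventh.
D# — root
F## — major 3rd
A# — perfect 5th
C## — major 7th

D#  F##  A#  C##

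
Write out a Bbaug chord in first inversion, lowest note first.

In root position, Bbaug is B♭–D–F♯.
First inversion puts the third (D) in the bass.

D F♯ B♭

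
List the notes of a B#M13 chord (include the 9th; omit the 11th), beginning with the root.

Root B#, quality major thirteenth:
root → B#
3rd (major 3rd) → D##
5th (perfect 5th) → F##
7th (major 7th) → A##
9th (major 9th) → C##
13th (major 13th) → G##

B#, D##, F##, A##, C##, G##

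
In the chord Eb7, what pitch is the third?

G

Root of Eb7 = Eb. The 3rd is a major 3rd: Eb up a major 3rd → G.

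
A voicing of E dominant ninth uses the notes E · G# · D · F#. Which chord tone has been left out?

The full E dominant ninth chord is E, G#, B, D, F#.
Comparing with the voicing, the perfect 5th (5th) — B — is absent.

B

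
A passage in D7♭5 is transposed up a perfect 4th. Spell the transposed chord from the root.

D up a perfect 4th → G. New chord: G dominant seventh flat five.
G — root
B — major 3rd
Db — diminished 5th
F — minor 7th

G, B, Db, F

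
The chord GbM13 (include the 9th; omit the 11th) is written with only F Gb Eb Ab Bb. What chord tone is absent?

GbM13 = Gb, Bb, Db, F, Ab, Eb. The voicing lacks the 5th (perfect 5th), Db.

Db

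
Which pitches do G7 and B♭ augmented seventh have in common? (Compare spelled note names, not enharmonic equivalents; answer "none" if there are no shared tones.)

G7 = G, B, D, F.
B♭ augmented seventh = Bb, D, F#, Ab.
Shared: D.

D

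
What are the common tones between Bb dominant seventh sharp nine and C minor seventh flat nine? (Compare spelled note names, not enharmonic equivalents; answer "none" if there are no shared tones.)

Bb dominant seventh sharp nine: B-flat D F A-flat C-sharp
C minor seventh flat nine: C E-flat G B-flat D-flat
Common to both → B-flat.

B-flat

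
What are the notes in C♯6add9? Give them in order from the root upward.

C#  E#  G#  A#  D#

Root C#, quality six-nine:
C# — root
E# — major 3rd
G# — perfect 5th
A# — major 6th
D# — major 9th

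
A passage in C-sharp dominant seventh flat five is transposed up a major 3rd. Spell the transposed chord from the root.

E#  G##  B  D#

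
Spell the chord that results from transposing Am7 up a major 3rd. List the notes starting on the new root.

C# – E – G# – B

A up a major 3rd → C#. New chord: C# minor seventh.
root → C#
3rd (minor 3rd) → E
5th (perfect 5th) → G#
7th (minor 7th) → B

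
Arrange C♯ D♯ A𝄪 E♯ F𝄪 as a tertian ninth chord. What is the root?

Stacking in thirds gives D♯ – F𝄪 – A𝄪 – C♯ – E♯, so D♯ is the root — D♯ dominant ninth sharp five.

D♯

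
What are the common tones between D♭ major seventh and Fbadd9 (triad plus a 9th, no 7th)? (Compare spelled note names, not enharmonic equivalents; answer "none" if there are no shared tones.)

D♭ major seventh: Db F Ab C
Fbadd9: Fb Ab Cb Gb
Common to both → Ab.

Ab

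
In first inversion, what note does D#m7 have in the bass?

F♯

D#m7 = D♯–F♯–A♯–C♯. First inversion → third in the bass = F♯.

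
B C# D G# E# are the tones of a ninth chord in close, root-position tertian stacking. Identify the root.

Arranged so that each adjacent pair is a third by letter name: C# – E# – G# – B – D.
The bottom of that stack, C#, is the root (this is C# dominant seventh flat nine).

C#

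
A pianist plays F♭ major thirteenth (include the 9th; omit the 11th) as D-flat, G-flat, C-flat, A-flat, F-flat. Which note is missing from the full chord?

E-flat

The full F♭ major thirteenth chord is F-flat, A-flat, C-flat, E-flat, G-flat, D-flat.
Comparing with the voicing, the major 7th (7th) — E-flat — is absent.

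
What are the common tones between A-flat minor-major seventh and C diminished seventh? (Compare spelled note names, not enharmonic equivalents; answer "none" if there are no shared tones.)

E-flat

A-flat minor-major seventh: A-flat C-flat E-flat G
C diminished seventh: C E-flat G-flat B-double-flat
Common to both → E-flat.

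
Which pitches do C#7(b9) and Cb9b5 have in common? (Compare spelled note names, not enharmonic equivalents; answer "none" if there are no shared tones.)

none

C#7(b9): C♯ E♯ G♯ B D
Cb9b5: C♭ E♭ G𝄫 B𝄫 D♭
Common to both → none.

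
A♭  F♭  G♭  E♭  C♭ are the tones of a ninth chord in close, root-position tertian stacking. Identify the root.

Stacking in thirds gives F♭ – A♭ – C♭ – E♭ – G♭, so F♭ is the root — F♭ major ninth.

F♭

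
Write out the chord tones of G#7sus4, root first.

G#7sus4 is a dominant seventh suspended fourth built on G#.
- root: G#
- perfect 4th: C#
- perfect 5th: D#
- minor 7th: F#

G# – C# – D# – F#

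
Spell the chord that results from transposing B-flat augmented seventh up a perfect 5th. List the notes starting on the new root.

B♭ up a perfect 5th → F. New chord: F augmented seventh.
F — root
A — major 3rd
C♯ — augmented 5th
E♭ — minor 7th

F – A – C♯ – E♭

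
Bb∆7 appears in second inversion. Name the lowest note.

F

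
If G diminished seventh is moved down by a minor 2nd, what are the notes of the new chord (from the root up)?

F# – A – C – Eb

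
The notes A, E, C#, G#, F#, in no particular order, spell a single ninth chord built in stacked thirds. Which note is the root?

Arranged so that each adjacent pair is a third by letter name: F# – A – C# – E – G#.
The bottom of that stack, F#, is the root (this is F# minor ninth).

F#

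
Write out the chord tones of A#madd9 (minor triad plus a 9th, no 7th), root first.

A#madd9: minor added-ninth on A♯.
- root: A♯
- minor 3rd: C♯
- perfect 5th: E♯
- major 9th: B♯

A♯, C♯, E♯, B♯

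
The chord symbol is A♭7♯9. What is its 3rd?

Root of A♭7♯9 = Ab. The 3rd is a major 3rd: Ab up a major 3rd → C.

C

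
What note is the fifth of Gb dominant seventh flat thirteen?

D-flat

Gb dominant seventh flat thirteen is built on G-flat; its 5th is a perfect 5th above the root.
A fifth above G uses the letter D, and the perfect 5th above G-flat is D-flat.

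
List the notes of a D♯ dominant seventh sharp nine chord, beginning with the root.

D-sharp, F-double-sharp, A-sharp, C-sharp, E-double-sharp

D♯ dominant seventh sharp nine: dominant seventh sharp nine on D-sharp.
root → D-sharp
3rd (major 3rd) → F-double-sharp
5th (perfect 5th) → A-sharp
7th (minor 7th) → C-sharp
9th (augmented 9th) → E-double-sharp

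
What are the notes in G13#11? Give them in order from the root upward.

Root G, quality dominant thirteenth sharp eleven:
root → G
3rd (major 3rd) → B
5th (perfect 5th) → D
7th (minor 7th) → F
9th (major 9th) → A
11th (augmented 11th) → C#
13th (major 13th) → E

G, B, D, F, A, C#, E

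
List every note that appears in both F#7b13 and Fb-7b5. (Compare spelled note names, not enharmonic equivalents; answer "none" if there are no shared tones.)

F#7b13 = F#, A#, C#, E, D.
Fb-7b5 = Fb, Abb, Cbb, Ebb.
Shared: none.

none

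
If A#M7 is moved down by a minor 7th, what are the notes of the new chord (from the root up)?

B# – D## – F## – A##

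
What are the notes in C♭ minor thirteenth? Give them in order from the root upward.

Cb, Ebb, Gb, Bbb, Db, Fb, Ab

C♭ minor thirteenth: minor thirteenth on Cb.
root → Cb
3rd (minor 3rd) → Ebb
5th (perfect 5th) → Gb
7th (minor 7th) → Bbb
9th (major 9th) → Db
11th (perfect 11th) → Fb
13th (major 13th) → Ab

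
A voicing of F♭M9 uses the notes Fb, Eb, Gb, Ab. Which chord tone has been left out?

F♭M9 = Fb, Ab, Cb, Eb, Gb. The voicing lacks the 5th (perfect 5th), Cb.

Cb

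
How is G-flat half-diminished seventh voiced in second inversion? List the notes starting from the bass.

In root position, G-flat half-diminished seventh is G♭–B𝄫–D𝄫–F♭.
Second inversion puts the fifth (D𝄫) in the bass.

D𝄫  F♭  G♭  B𝄫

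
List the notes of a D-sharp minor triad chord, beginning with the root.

D#, F#, A#

Root D#, quality minor triad:
D# — root
F# — minor 3rd
A# — perfect 5th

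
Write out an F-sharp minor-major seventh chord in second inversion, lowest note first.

C#, E#, F#, A

F-sharp minor-major seventh = F#–A–C#–E#; second inversion → fifth (C#) lowest.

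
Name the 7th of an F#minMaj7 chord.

E#

Root of F#minMaj7 = F#. The 7th is a major 7th: F# up a major 7th → E#.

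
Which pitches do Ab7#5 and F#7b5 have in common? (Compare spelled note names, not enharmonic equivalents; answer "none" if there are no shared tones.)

C, E

Ab7#5 = A♭, C, E, G♭.
F#7b5 = F♯, A♯, C, E.
Shared: C, E.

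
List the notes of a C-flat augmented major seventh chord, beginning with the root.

C-flat E-flat G B-flat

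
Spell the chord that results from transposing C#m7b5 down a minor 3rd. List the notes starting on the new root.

C# down a minor 3rd → A#. New chord: A# half-diminished seventh.
Root: A#
Minor 3rd (3rd): C#
Diminished 5th (5th): E
Minor 7th (7th): G#

A# – C# – E – G#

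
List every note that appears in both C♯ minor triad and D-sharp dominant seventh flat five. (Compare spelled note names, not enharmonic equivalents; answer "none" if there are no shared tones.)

C♯ minor triad = C-sharp, E, G-sharp.
D-sharp dominant seventh flat five = D-sharp, F-double-sharp, A, C-sharp.
Shared: C-sharp.

C-sharp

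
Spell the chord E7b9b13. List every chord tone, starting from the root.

E, G♯, B, D, F, C

E7b9b13 is a dominant seventh flat nine flat thirteen built on E.
E — root
G♯ — major 3rd
B — perfect 5th
D — minor 7th
F — minor 9th
C — minor 13th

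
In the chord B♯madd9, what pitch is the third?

D#

B♯madd9 is built on B#; its 3rd is a minor 3rd above the root.
A third above B uses the letter D, and the minor 3rd above B# is D#.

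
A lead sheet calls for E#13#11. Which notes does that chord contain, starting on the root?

E# – G## – B# – D# – F## – A## – C##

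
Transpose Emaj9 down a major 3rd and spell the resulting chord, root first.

C – E – G – B – D

Transposed root: E → C (major 3rd down). So we spell C major ninth:
- root: C
- major 3rd: E
- perfect 5th: G
- major 7th: B
- major 9th: D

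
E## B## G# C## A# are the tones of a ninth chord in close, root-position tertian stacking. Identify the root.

Arranged so that each adjacent pair is a third by letter name: A# – C## – E## – G# – B##.
The bottom of that stack, A#, is the root (this is A# dominant seventh sharp nine sharp five).

A#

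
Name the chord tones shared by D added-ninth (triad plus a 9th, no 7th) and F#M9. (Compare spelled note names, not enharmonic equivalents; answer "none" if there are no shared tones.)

D added-ninth = D, F♯, A, E.
F#M9 = F♯, A♯, C♯, E♯, G♯.
Shared: F♯.

F♯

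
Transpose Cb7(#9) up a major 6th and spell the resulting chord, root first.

Transposed root: Cb → Ab (major 6th up). So we spell Ab dominant seventh sharp nine:
root → Ab
3rd (major 3rd) → C
5th (perfect 5th) → Eb
7th (minor 7th) → Gb
9th (augmented 9th) → B

Ab – C – Eb – Gb – B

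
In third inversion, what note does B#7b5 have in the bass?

A#

B#7b5 in root position is B#–D##–F#–A#.
Third inversion places the seventh in the bass, which is A#.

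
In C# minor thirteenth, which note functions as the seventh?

B

C# minor thirteenth is built on C#; its 7th is a minor 7th above the root.
A seventh above C uses the letter B, and the minor 7th above C# is B.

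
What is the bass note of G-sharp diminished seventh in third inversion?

F

G-sharp diminished seventh in root position is G#–B–D–F.
Third inversion places the seventh in the bass, which is F.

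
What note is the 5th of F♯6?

Root of F♯6 = F#. The 5th is a perfect 5th: F# up a perfect 5th → C#.

C#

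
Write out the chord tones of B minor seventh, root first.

B – D – F♯ – A

Root B, quality minor seventh:
- root: B
- minor 3rd: D
- perfect 5th: F♯
- minor 7th: A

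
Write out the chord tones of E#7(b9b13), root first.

E#7(b9b13): dominant seventh flat nine flat thirteen on E#.
Root: E#
Major 3rd (3rd): G##
Perfect 5th (5th): B#
Minor 7th (7th): D#
Minor 9th (9th): F#
Minor 13th (13th): C#

E#, G##, B#, D#, F#, C#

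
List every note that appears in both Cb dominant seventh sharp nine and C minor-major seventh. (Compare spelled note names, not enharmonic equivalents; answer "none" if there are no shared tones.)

Cb dominant seventh sharp nine = C-flat, E-flat, G-flat, B-double-flat, D.
C minor-major seventh = C, E-flat, G, B.
Shared: E-flat.

E-flat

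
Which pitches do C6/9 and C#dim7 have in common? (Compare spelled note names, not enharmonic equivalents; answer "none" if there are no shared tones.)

C6/9 = C, E, G, A, D.
C#dim7 = C#, E, G, Bb.
Shared: E, G.

E, G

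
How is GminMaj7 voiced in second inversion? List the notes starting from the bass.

D, F♯, G, B♭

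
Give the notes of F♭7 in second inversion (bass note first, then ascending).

Cb Ebb Fb Ab

F♭7 = Fb–Ab–Cb–Ebb; second inversion → fifth (Cb) lowest.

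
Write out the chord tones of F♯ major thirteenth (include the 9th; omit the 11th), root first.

F♯ major thirteenth: major thirteenth on F-sharp.
F-sharp — root
A-sharp — major 3rd
C-sharp — perfect 5th
E-sharp — major 7th
G-sharp — major 9th
D-sharp — major 13th

F-sharp – A-sharp – C-sharp – E-sharp – G-sharp – D-sharp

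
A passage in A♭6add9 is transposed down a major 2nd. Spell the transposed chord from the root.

A major 2nd down from Ab is Gb, so the new chord is Gb six-nine.
Gb — root
Bb — major 3rd
Db — perfect 5th
Eb — major 6th
Ab — major 9th

Gb, Bb, Db, Eb, Ab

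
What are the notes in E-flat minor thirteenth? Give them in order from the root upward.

Root E♭, quality minor thirteenth:
root → E♭
3rd (minor 3rd) → G♭
5th (perfect 5th) → B♭
7th (minor 7th) → D♭
9th (major 9th) → F
11th (perfect 11th) → A♭
13th (major 13th) → C

E♭, G♭, B♭, D♭, F, A♭, C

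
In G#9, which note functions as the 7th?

F#

G#9 is built on G#; its 7th is a minor 7th above the root.
A seventh above G uses the letter F, and the minor 7th above G# is F#.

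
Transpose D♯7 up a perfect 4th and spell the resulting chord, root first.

G# – B# – D# – F#

D# up a perfect 4th → G#. New chord: G# dominant seventh.
G# — root
B# — major 3rd
D# — perfect 5th
F# — minor 7th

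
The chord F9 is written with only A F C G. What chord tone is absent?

E♭

F9 = F, A, C, E♭, G. The voicing lacks the 7th (minor 7th), E♭.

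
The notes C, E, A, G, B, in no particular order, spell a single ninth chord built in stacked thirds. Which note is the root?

Stacking in thirds gives A – C – E – G – B, so A is the root — A minor ninth.

A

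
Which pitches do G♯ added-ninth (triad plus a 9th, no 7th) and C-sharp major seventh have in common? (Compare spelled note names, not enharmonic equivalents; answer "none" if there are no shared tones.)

G♯ added-ninth: G-sharp B-sharp D-sharp A-sharp
C-sharp major seventh: C-sharp E-sharp G-sharp B-sharp
Common to both → G-sharp, B-sharp.

G-sharp – B-sharp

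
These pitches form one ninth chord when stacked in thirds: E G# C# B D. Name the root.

C#

Stacking in thirds gives C# – E – G# – B – D, so C# is the root — C# minor seventh flat nine.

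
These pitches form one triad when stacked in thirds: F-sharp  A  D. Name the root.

Stacking in thirds gives D – F-sharp – A, so D is the root — D major triad.

D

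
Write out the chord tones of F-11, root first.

F  Ab  C  Eb  G  Bb

Root F, quality minor eleventh:
root → F
3rd (minor 3rd) → Ab
5th (perfect 5th) → C
7th (minor 7th) → Eb
9th (major 9th) → G
11th (perfect 11th) → Bb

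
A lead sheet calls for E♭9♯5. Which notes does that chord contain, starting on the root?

Eb, G, B, Db, F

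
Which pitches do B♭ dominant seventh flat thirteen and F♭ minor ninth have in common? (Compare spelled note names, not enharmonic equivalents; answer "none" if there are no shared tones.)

G-flat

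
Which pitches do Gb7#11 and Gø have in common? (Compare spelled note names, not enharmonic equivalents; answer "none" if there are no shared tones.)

Bb – Db

Gb7#11 = Gb, Bb, Db, Fb, C.
Gø = G, Bb, Db, F.
Shared: Bb, Db.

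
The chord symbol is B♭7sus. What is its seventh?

B♭7sus is built on Bb; its 7th is a minor 7th above the root.
A seventh above B uses the letter A, and the minor 7th above Bb is Ab.

Ab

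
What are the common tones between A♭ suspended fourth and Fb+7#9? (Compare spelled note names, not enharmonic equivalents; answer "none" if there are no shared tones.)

A♭ suspended fourth = Ab, Db, Eb.
Fb+7#9 = Fb, Ab, C, Ebb, G.
Shared: Ab.

Ab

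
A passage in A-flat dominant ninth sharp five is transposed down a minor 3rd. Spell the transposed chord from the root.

Transposed root: A-flat → F (minor 3rd down). So we spell F dominant ninth sharp five:
F — root
A — major 3rd
C-sharp — augmented 5th
E-flat — minor 7th
G — major 9th

F A C-sharp E-flat G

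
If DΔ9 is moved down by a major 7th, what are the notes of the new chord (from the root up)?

D down a major 7th → Eb. New chord: Eb major ninth.
Root: Eb
Major 3rd (3rd): G
Perfect 5th (5th): Bb
Major 7th (7th): D
Major 9th (9th): F

Eb, G, Bb, D, F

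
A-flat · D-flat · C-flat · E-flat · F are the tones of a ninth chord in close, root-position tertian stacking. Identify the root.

Arranged so that each adjacent pair is a third by letter name: D-flat – F – A-flat – C-flat – E-flat.
The bottom of that stack, D-flat, is the root (this is D-flat dominant ninth).

D-flat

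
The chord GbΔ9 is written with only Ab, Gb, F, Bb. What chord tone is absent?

Db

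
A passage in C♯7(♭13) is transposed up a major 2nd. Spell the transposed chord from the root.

D#  F##  A#  C#  B

Transposed root: C# → D# (major 2nd up). So we spell D# dominant seventh flat thirteen:
D# — root
F## — major 3rd
A# — perfect 5th
C# — minor 7th
B — minor 13th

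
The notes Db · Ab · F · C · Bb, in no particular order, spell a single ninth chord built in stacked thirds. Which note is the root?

Stacking in thirds gives Bb – Db – F – Ab – C, so Bb is the root — Bb minor ninth.

Bb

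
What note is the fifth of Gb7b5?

Gb7b5 is built on Gb; its 5th is a diminished 5th above the root.
A fifth above G uses the letter D, and the diminished 5th above Gb is Dbb.

Dbb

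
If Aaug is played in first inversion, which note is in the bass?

C#

Aaug in root position is A–C#–E#.
First inversion places the third in the bass, which is C#.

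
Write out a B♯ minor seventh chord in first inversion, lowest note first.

B♯ minor seventh = B#–D#–F##–A#; first inversion → third (D#) lowest.

D#, F##, A#, B#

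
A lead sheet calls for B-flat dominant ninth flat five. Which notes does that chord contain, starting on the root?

B-flat dominant ninth flat five: dominant ninth flat five on B-flat.
Root: B-flat
Major 3rd (3rd): D
Diminished 5th (5th): F-flat
Minor 7th (7th): A-flat
Major 9th (9th): C

B-flat  D  F-flat  A-flat  C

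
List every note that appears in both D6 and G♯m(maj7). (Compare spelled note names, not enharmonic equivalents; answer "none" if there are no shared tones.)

D6 = D, F♯, A, B.
G♯m(maj7) = G♯, B, D♯, F𝄪.
Shared: B.

B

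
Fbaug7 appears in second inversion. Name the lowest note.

C

Fbaug7 = Fb–Ab–C–Ebb. Second inversion → fifth in the bass = C.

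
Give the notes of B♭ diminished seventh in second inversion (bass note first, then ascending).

F-flat, A-double-flat, B-flat, D-flat

In root position, B♭ diminished seventh is B-flat–D-flat–F-flat–A-double-flat.
Second inversion puts the fifth (F-flat) in the bass.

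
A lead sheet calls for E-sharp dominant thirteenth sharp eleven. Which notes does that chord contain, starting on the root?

E# G## B# D# F## A## C##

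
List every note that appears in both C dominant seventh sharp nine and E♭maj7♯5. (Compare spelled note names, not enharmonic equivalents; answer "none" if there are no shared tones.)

G

C dominant seventh sharp nine: C E G Bb D#
E♭maj7♯5: Eb G B D
Common to both → G.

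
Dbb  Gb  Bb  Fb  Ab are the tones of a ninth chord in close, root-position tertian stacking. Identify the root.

Gb

Stacking in thirds gives Gb – Bb – Dbb – Fb – Ab, so Gb is the root — Gb dominant ninth flat five.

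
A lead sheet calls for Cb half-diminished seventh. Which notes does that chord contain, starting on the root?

Cb Ebb Gbb Bbb

Cb half-diminished seventh: half-diminished seventh on Cb.
- root: Cb
- minor 3rd: Ebb
- diminished 5th: Gbb
- minor 7th: Bbb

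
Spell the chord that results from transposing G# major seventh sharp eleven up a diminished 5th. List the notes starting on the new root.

G♯ up a diminished 5th → D. New chord: D major seventh sharp eleven.
Root: D
Major 3rd (3rd): F♯
Perfect 5th (5th): A
Major 7th (7th): C♯
Augmented 11th (11th): G♯

D – F♯ – A – C♯ – G♯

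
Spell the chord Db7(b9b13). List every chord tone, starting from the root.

Db F Ab Cb Ebb Bbb

Root Db, quality dominant seventh flat nine flat thirteen:
Db — root
F — major 3rd
Ab — perfect 5th
Cb — minor 7th
Ebb — minor 9th
Bbb — minor 13th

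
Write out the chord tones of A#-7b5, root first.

Root A#, quality half-diminished seventh:
A# — root
C# — minor 3rd
E — diminished 5th
G# — minor 7th

A# C# E G#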